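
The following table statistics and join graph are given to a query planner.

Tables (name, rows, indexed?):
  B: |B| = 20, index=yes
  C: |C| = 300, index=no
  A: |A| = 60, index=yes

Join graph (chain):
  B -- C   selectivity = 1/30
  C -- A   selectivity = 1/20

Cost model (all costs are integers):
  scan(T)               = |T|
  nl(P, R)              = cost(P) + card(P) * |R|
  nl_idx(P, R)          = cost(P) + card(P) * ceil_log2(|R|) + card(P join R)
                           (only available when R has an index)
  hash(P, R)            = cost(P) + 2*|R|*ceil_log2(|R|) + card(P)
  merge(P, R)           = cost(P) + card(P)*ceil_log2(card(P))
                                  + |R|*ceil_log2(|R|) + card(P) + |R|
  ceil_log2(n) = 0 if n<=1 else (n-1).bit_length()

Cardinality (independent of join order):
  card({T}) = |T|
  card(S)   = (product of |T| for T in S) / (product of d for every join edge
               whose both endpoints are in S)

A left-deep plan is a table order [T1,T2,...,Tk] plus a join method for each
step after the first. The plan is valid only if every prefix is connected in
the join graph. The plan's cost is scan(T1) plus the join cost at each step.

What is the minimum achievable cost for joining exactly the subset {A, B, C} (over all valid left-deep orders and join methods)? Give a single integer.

1720

Selinger DP over subsets of {A,B,C}:
  {B}: scan cost=20, card=20
  {C}: scan cost=300, card=300
  {A}: scan cost=60, card=60
  {BC}: card=200; try (B,hash)→800, (B,nl_idx)→2000, (C,merge)→3140, (B,merge)→3420, (C,hash)→5440, (C,nl)→6020 …(+1); best=800 via (B,hash)
  {AC}: card=900; try (A,hash)→1320, (A,nl_idx)→3000, (C,merge)→3480, (A,merge)→3720, (C,hash)→5520, (C,nl)→18060 …(+1); best=1320 via (A,hash)
  {ABC}: card=600; try (A,hash)→1720, (B,hash)→2420, (A,nl_idx)→2600, (A,merge)→3020, (B,nl_idx)→6420, (B,merge)→11340 …(+2); best=1720 via (A,hash)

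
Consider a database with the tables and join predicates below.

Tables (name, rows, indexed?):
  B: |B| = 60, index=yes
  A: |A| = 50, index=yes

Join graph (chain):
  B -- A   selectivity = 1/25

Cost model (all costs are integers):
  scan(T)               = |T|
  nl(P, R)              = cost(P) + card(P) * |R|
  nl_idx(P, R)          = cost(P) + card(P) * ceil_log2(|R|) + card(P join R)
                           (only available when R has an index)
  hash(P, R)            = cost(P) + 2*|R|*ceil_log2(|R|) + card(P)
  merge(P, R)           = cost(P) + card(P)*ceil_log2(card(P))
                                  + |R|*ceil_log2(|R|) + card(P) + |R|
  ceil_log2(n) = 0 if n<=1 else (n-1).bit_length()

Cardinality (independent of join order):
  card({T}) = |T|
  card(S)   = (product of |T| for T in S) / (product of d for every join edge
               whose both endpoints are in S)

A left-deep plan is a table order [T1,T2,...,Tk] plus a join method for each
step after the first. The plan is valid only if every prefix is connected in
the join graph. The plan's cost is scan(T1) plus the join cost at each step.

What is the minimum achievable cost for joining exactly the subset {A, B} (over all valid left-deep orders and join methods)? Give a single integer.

Selinger DP over subsets of {A,B}:
  {B}: scan cost=60, card=60
  {A}: scan cost=50, card=50
  {AB}: card=120; try (B,nl_idx)→470, (A,nl_idx)→540, (A,hash)→720, (B,hash)→820, (B,merge)→820, (A,merge)→830 …(+2); best=470 via (B,nl_idx)

470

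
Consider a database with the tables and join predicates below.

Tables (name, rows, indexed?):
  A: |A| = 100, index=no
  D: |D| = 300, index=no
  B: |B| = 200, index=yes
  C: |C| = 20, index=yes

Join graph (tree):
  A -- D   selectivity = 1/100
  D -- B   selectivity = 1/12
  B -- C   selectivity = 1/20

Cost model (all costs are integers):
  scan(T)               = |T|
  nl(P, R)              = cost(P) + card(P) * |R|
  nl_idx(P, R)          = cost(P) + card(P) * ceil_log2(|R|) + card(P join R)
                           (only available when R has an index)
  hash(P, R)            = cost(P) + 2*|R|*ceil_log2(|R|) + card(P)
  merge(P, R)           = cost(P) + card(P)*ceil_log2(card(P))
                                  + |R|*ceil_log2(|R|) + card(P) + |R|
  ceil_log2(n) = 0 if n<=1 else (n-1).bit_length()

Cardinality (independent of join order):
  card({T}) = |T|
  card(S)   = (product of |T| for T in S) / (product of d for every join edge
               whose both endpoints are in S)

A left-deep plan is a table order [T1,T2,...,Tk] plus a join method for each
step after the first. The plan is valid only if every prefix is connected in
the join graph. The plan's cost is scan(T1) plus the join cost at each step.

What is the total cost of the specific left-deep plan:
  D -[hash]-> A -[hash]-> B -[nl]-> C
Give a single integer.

step 1: scan D: cost=300, card=300
step 2: join A via hash
    card(P join A) = 300*100/(100) = 300
    cost = 300 + 2*100*7 + 300 = 2000
step 3: join B via hash
    card(P join B) = 300*200/(12) = 5000
    cost = 2000 + 2*200*8 + 300 = 5500
step 4: join C via nl
    card(P join C) = 5000*20/(20) = 5000
    cost = 5500 + 5000*20 = 105500

105500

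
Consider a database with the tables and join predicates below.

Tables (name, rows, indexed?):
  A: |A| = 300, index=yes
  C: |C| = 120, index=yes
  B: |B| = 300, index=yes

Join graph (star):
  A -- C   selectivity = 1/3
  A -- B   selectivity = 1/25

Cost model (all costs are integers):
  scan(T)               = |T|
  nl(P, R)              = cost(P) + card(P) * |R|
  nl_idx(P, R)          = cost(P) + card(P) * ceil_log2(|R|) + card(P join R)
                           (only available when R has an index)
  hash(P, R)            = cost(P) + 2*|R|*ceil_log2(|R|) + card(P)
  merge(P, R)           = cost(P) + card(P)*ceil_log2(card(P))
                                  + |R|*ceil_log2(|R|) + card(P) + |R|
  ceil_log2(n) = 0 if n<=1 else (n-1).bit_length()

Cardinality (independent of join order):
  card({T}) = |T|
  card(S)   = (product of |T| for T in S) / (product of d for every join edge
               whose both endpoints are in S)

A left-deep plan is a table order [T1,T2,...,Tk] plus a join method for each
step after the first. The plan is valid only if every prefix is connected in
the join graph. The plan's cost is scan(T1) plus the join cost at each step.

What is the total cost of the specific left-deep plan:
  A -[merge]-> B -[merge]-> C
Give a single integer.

step 1: scan A: cost=300, card=300
step 2: join B via merge
    card(P join B) = 300*300/(25) = 3600
    cost = 300 + 300*9 + 300*9 + 300 + 300 = 6300
step 3: join C via merge
    card(P join C) = 3600*120/(3) = 144000
    cost = 6300 + 3600*12 + 120*7 + 3600 + 120 = 54060

54060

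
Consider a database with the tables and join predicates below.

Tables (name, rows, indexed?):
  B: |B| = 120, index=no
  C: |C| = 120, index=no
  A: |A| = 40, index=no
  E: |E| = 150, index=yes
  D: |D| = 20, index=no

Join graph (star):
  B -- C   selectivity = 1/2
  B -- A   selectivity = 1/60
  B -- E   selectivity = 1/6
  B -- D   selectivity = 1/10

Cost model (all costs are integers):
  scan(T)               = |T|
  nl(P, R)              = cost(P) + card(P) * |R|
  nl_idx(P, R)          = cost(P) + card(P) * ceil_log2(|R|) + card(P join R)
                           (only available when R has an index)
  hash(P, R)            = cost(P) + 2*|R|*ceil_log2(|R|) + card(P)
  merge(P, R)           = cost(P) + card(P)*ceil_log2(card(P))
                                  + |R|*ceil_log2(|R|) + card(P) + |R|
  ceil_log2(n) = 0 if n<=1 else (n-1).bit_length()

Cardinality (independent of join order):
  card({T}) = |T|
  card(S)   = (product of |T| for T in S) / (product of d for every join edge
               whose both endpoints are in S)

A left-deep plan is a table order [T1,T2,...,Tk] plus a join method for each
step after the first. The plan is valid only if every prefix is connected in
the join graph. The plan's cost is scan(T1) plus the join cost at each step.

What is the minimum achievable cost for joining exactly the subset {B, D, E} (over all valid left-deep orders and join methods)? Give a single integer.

3080

Selinger DP over subsets of {B,D,E}:
  {B}: scan cost=120, card=120
  {E}: scan cost=150, card=150
  {D}: scan cost=20, card=20
  {BE}: card=3000; try (B,hash)→1980, (E,merge)→2430, (B,merge)→2460, (E,hash)→2640, (E,nl_idx)→4080, (E,nl)→18120 …(+1); best=1980 via (B,hash)
  {BD}: card=240; try (D,hash)→440, (B,merge)→1100, (D,merge)→1200, (B,hash)→1720, (B,nl)→2420, (D,nl)→2520; best=440 via (D,hash)
  {BDE}: card=6000; try (E,hash)→3080, (E,merge)→3950, (D,hash)→5180, (E,nl_idx)→8360, (E,nl)→36440, (D,merge)→41100 …(+1); best=3080 via (E,hash)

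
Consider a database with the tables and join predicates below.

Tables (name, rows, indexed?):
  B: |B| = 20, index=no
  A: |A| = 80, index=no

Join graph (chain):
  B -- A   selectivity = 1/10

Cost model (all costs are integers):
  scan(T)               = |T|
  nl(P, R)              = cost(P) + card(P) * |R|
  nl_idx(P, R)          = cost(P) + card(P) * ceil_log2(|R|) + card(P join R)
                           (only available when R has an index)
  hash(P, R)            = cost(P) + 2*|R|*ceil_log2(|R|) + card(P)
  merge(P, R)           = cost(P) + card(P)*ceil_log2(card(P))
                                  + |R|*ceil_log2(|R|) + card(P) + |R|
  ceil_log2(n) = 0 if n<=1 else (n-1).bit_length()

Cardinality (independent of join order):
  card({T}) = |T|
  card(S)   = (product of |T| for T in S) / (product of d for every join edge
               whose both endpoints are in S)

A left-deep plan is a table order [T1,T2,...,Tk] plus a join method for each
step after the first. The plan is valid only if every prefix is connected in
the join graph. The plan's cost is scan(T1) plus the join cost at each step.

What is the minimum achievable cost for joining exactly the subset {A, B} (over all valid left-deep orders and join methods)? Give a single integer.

Selinger DP over subsets of {A,B}:
  {B}: scan cost=20, card=20
  {A}: scan cost=80, card=80
  {AB}: card=160; try (B,hash)→360, (A,merge)→780, (B,merge)→840, (A,hash)→1160, (A,nl)→1620, (B,nl)→1680; best=360 via (B,hash)

360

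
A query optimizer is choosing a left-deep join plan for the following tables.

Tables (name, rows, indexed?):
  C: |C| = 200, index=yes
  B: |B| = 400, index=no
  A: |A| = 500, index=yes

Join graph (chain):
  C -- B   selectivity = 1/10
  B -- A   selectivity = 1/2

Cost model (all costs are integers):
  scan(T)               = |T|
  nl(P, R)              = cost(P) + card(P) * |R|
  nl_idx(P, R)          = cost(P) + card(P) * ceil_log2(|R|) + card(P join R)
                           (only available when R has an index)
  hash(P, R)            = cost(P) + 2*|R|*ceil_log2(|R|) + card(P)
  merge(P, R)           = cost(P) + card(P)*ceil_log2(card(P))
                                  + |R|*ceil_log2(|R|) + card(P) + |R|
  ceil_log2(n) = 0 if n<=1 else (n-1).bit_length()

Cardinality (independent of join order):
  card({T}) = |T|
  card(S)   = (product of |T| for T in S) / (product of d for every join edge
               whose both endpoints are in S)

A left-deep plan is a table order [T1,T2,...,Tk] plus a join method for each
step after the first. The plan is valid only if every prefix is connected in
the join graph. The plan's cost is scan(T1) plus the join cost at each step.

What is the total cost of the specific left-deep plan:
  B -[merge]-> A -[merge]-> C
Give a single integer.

step 1: scan B: cost=400, card=400
step 2: join A via merge
    card(P join A) = 400*500/(2) = 100000
    cost = 400 + 400*9 + 500*9 + 400 + 500 = 9400
step 3: join C via merge
    card(P join C) = 100000*200/(10) = 2000000
    cost = 9400 + 100000*17 + 200*8 + 100000 + 200 = 1811200

1811200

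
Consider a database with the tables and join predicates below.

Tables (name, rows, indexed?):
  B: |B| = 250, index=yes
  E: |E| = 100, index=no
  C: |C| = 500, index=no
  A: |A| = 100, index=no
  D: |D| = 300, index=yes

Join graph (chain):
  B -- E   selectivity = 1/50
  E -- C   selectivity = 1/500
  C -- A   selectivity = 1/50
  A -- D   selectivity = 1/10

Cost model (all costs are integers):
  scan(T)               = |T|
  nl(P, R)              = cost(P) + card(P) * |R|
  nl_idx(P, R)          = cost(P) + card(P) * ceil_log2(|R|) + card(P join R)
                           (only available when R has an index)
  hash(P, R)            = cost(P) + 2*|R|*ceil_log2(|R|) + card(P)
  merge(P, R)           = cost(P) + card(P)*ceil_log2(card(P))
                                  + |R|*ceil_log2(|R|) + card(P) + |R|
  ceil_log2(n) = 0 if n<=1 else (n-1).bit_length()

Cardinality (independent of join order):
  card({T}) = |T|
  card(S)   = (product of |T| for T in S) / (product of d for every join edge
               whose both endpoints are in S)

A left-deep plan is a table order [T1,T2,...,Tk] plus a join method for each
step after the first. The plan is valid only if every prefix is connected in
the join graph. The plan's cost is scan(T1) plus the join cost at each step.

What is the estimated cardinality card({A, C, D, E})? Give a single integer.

Tables in S: A(100), C(500), D(300), E(100)
Edges inside S: E-C(d=500), C-A(d=50), A-D(d=10)
numerator = 100 * 500 * 300 * 100 = 1500000000
denominator = 500 * 50 * 10 = 250000
card(S) = 1500000000 / 250000 = 6000

6000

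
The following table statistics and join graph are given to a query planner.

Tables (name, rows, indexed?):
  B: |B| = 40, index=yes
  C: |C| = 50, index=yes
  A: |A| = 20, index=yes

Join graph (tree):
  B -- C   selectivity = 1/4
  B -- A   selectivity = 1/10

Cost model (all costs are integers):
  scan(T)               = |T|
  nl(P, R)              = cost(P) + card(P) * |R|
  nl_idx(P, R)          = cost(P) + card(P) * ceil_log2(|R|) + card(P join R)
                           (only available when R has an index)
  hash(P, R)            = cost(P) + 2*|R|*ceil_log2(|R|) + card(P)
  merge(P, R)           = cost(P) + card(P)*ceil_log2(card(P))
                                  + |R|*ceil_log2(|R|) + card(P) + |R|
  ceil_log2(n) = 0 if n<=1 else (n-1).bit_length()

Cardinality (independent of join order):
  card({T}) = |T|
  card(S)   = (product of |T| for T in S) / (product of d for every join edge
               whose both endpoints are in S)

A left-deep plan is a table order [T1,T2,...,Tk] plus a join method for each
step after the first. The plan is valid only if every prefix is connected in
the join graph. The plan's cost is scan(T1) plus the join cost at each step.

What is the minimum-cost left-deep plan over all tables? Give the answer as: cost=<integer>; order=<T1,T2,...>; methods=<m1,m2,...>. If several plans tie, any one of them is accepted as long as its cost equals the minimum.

Selinger DP (subsets sized 1..n):
  {B}: scan cost=40, card=40
  {C}: scan cost=50, card=50
  {A}: scan cost=20, card=20
  {BC}: card=500; try (B,hash)→580, (C,merge)→670, (C,hash)→680, (B,merge)→680, (C,nl_idx)→780, (B,nl_idx)→850 …(+2); best=580 via (B,hash)
  {AB}: card=80; try (B,nl_idx)→220, (A,hash)→280, (A,nl_idx)→320, (B,merge)→420, (A,merge)→440, (B,hash)→520 …(+2); best=220 via (B,nl_idx)
  {ABC}: card=1000; try (C,hash)→900, (C,merge)→1210, (A,hash)→1280, (C,nl_idx)→1700, (A,nl_idx)→4080, (C,nl)→4220 …(+2); best=900 via (C,hash)

cost=900; order=A,B,C; methods=nl_idx,hash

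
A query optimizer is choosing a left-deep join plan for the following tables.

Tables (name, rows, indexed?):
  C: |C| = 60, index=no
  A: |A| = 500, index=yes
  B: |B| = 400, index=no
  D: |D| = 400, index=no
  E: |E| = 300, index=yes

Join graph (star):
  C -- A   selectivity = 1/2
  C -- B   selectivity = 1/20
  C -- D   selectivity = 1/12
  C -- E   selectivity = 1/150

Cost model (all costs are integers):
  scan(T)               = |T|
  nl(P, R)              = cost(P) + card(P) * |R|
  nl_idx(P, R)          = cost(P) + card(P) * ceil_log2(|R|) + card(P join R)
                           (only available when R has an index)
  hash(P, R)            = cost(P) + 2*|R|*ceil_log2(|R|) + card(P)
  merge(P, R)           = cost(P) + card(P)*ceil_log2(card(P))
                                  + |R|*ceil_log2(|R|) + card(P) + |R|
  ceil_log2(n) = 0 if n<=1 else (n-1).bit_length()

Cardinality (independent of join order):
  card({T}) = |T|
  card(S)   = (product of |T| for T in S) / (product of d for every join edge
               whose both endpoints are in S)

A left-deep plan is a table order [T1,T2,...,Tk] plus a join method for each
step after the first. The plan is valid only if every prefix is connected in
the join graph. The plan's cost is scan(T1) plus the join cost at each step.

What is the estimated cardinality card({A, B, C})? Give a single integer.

Tables in S: A(500), B(400), C(60)
Edges inside S: C-A(d=2), C-B(d=20)
numerator = 500 * 400 * 60 = 12000000
denominator = 2 * 20 = 40
card(S) = 12000000 / 40 = 300000

300000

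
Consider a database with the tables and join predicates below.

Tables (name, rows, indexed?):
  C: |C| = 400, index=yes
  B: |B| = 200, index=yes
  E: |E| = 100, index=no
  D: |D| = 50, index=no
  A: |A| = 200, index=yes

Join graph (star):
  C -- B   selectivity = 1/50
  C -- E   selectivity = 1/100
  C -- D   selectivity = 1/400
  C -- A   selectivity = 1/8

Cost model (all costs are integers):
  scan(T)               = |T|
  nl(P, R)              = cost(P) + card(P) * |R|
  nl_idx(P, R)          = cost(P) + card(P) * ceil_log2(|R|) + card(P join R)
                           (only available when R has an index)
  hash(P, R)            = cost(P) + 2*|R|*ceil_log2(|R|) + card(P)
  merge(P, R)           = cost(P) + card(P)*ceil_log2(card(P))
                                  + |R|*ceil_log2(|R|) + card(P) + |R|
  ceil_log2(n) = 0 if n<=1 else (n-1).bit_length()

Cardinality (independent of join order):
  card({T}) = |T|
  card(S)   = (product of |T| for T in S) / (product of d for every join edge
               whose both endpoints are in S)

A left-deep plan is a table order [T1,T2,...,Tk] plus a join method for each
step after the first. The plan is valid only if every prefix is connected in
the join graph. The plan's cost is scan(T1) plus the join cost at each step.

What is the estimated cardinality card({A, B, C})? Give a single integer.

Tables in S: A(200), B(200), C(400)
Edges inside S: C-B(d=50), C-A(d=8)
numerator = 200 * 200 * 400 = 16000000
denominator = 50 * 8 = 400
card(S) = 16000000 / 400 = 40000

40000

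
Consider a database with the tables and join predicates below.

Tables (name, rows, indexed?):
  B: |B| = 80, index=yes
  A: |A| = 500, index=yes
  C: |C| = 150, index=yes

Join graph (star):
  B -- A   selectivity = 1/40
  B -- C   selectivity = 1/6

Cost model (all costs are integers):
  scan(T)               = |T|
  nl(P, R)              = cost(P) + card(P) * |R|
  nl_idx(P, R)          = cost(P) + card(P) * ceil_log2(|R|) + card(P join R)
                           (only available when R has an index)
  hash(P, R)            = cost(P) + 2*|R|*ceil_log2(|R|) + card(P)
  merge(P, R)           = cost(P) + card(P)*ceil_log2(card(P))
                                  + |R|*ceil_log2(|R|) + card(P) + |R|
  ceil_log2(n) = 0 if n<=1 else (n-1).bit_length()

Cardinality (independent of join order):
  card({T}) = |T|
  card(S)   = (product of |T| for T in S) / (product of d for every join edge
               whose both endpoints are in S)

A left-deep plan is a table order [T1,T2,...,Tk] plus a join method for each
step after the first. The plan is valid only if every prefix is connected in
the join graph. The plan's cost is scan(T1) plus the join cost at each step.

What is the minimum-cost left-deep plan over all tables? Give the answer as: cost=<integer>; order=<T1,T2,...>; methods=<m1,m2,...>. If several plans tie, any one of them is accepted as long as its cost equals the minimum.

cost=5200; order=B,A,C; methods=nl_idx,hash

Selinger DP (subsets sized 1..n):
  {B}: scan cost=80, card=80
  {A}: scan cost=500, card=500
  {C}: scan cost=150, card=150
  {AB}: card=1000; try (A,nl_idx)→1800, (B,hash)→2120, (B,nl_idx)→5000, (A,merge)→5720, (B,merge)→6140, (A,hash)→9160 …(+2); best=1800 via (A,nl_idx)
  {BC}: card=2000; try (B,hash)→1420, (C,merge)→2070, (B,merge)→2140, (C,hash)→2560, (C,nl_idx)→2720, (B,nl_idx)→3200 …(+2); best=1420 via (B,hash)
  {ABC}: card=25000; try (C,hash)→5200, (A,hash)→12420, (C,merge)→14150, (A,merge)→30420, (C,nl_idx)→34800, (A,nl_idx)→44420 …(+2); best=5200 via (C,hash)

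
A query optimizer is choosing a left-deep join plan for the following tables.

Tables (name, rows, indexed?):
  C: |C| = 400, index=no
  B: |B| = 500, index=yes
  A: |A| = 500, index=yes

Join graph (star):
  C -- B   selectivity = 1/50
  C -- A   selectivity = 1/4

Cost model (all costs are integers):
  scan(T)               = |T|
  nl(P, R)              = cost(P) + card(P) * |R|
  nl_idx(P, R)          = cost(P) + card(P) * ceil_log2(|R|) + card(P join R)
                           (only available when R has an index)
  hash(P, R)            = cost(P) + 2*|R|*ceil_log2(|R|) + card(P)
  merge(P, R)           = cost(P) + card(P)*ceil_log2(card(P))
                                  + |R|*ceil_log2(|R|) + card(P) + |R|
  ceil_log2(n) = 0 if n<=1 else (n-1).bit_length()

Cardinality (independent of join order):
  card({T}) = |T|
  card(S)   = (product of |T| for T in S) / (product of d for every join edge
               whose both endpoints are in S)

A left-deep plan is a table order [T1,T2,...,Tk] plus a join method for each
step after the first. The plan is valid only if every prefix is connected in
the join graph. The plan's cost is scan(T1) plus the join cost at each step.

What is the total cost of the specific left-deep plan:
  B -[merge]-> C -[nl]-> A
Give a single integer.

step 1: scan B: cost=500, card=500
step 2: join C via merge
    card(P join C) = 500*400/(50) = 4000
    cost = 500 + 500*9 + 400*9 + 500 + 400 = 9500
step 3: join A via nl
    card(P join A) = 4000*500/(4) = 500000
    cost = 9500 + 4000*500 = 2009500

2009500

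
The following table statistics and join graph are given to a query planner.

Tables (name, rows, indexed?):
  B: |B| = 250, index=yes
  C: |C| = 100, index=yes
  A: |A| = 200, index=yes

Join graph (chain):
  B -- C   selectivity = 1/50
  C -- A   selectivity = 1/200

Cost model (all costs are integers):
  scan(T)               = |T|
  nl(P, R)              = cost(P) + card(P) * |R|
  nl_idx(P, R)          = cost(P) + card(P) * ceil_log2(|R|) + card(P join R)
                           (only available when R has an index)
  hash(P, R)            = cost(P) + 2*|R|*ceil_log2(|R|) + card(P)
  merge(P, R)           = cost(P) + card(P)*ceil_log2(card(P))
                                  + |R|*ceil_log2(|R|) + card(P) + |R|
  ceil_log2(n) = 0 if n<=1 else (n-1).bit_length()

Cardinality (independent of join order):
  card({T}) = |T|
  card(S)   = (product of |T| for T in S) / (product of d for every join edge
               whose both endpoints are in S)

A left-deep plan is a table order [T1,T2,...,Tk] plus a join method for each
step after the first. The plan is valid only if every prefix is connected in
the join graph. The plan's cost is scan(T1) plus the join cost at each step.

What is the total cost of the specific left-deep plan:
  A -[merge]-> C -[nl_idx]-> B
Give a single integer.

step 1: scan A: cost=200, card=200
step 2: join C via merge
    card(P join C) = 200*100/(200) = 100
    cost = 200 + 200*8 + 100*7 + 200 + 100 = 2800
step 3: join B via nl_idx
    card(P join B) = 100*250/(50) = 500
    cost = 2800 + 100*8 + 500 = 4100

4100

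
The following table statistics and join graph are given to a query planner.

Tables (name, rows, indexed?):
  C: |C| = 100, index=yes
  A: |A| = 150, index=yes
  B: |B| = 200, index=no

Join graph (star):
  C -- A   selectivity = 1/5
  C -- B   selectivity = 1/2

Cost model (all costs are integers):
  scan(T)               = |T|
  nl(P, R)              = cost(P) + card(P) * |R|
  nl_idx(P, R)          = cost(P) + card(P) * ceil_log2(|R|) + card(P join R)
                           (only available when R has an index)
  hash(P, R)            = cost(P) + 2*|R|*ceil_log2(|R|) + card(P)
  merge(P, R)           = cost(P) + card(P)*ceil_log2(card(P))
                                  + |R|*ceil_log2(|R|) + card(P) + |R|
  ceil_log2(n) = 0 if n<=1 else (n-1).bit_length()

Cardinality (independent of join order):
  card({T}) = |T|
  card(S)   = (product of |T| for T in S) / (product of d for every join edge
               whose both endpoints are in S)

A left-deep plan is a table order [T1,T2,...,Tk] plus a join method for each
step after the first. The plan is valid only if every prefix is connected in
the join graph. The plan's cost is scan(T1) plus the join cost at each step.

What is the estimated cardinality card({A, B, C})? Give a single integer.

Tables in S: A(150), B(200), C(100)
Edges inside S: C-A(d=5), C-B(d=2)
numerator = 150 * 200 * 100 = 3000000
denominator = 5 * 2 = 10
card(S) = 3000000 / 10 = 300000

300000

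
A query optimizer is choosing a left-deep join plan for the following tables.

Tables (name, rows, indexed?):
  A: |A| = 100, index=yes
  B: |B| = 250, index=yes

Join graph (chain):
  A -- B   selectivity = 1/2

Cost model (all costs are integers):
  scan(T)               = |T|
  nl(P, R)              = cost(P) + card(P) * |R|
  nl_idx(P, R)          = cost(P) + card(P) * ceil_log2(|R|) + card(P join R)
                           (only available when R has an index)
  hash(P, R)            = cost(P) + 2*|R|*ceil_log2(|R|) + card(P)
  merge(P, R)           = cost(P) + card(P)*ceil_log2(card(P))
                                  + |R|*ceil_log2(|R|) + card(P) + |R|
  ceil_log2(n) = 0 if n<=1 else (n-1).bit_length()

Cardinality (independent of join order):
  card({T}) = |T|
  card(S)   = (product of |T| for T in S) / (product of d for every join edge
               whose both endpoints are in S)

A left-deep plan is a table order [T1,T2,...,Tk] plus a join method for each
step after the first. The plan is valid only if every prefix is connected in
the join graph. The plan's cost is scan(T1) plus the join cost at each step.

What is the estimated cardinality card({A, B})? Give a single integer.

Tables in S: A(100), B(250)
Edges inside S: A-B(d=2)
numerator = 100 * 250 = 25000
denominator = 2 = 2
card(S) = 25000 / 2 = 12500

12500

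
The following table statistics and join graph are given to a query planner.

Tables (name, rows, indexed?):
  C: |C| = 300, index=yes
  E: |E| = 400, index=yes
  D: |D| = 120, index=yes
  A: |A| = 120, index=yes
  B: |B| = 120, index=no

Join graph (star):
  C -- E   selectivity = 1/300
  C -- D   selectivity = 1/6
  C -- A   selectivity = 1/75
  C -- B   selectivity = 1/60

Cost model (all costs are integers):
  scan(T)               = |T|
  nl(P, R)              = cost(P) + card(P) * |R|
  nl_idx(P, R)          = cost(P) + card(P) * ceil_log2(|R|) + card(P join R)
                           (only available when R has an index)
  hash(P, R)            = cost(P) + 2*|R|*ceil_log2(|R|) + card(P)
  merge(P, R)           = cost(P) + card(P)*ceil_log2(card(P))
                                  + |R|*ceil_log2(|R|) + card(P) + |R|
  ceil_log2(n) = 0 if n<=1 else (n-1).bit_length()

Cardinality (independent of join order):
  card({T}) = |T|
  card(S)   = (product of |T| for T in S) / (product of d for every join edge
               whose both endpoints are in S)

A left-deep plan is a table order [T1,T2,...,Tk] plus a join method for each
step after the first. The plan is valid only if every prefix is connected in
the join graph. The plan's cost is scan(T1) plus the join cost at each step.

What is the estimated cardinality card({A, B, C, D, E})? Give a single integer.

25600

Tables in S: A(120), B(120), C(300), D(120), E(400)
Edges inside S: C-E(d=300), C-D(d=6), C-A(d=75), C-B(d=60)
numerator = 120 * 120 * 300 * 120 * 400 = 207360000000
denominator = 300 * 6 * 75 * 60 = 8100000
card(S) = 207360000000 / 8100000 = 25600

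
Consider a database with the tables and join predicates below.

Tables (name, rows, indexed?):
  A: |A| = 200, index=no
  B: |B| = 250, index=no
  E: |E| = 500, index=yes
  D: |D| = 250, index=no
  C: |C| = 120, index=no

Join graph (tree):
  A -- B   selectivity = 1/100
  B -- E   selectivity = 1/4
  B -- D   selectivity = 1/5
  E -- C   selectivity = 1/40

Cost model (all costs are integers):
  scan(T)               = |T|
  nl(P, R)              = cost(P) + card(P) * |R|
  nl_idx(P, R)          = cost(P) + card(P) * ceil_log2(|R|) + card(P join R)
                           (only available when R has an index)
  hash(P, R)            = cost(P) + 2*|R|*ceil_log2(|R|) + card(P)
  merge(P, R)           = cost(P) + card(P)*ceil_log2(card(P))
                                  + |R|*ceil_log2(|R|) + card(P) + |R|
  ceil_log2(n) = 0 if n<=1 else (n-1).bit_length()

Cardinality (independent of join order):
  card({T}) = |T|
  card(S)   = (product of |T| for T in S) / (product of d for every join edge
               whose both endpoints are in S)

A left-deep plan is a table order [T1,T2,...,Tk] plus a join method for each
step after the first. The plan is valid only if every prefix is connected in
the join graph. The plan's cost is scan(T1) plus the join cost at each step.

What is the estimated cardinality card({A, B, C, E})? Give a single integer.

Tables in S: A(200), B(250), C(120), E(500)
Edges inside S: A-B(d=100), B-E(d=4), E-C(d=40)
numerator = 200 * 250 * 120 * 500 = 3000000000
denominator = 100 * 4 * 40 = 16000
card(S) = 3000000000 / 16000 = 187500

187500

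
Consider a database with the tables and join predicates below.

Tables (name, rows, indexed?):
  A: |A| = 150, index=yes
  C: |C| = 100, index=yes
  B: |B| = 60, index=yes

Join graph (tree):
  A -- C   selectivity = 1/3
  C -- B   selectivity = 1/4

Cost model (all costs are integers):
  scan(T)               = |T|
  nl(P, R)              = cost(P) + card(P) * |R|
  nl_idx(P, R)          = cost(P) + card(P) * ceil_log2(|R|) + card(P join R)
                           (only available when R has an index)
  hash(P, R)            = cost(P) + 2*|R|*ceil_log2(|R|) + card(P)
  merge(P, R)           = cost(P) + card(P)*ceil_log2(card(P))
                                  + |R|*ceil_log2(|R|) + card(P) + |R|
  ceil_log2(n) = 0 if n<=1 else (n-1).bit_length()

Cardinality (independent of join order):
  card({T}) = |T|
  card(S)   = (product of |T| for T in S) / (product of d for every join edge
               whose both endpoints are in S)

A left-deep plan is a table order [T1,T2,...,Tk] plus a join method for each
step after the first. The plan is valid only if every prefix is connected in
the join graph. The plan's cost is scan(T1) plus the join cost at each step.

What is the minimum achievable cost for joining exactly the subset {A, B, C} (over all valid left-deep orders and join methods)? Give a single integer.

4820

Selinger DP over subsets of {A,B,C}:
  {A}: scan cost=150, card=150
  {C}: scan cost=100, card=100
  {B}: scan cost=60, card=60
  {AC}: card=5000; try (C,hash)→1700, (A,merge)→2250, (C,merge)→2300, (A,hash)→2600, (A,nl_idx)→5900, (C,nl_idx)→6200 …(+2); best=1700 via (C,hash)
  {BC}: card=1500; try (B,hash)→920, (C,merge)→1280, (B,merge)→1320, (C,hash)→1520, (C,nl_idx)→1980, (B,nl_idx)→2200 …(+2); best=920 via (B,hash)
  {ABC}: card=75000; try (A,hash)→4820, (B,hash)→7420, (A,merge)→20270, (B,merge)→72120, (A,nl_idx)→87920, (B,nl_idx)→106700 …(+2); best=4820 via (A,hash)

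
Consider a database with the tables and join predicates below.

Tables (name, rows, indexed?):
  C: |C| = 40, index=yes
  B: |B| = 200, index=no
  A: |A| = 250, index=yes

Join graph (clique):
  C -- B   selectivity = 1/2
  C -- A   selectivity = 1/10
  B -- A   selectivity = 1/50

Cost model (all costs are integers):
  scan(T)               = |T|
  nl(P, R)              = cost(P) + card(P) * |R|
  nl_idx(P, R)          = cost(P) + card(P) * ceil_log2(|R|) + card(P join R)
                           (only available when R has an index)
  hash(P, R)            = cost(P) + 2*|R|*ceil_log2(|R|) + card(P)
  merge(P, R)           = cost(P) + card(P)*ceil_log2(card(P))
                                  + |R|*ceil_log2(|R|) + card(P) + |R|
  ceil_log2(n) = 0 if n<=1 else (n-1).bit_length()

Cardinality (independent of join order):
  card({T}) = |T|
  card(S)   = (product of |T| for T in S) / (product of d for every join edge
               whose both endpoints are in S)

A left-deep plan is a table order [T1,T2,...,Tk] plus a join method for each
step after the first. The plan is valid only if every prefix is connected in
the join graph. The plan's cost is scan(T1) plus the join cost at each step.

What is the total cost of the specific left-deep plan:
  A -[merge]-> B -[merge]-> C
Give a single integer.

15580

step 1: scan A: cost=250, card=250
step 2: join B via merge
    card(P join B) = 250*200/(50) = 1000
    cost = 250 + 250*8 + 200*8 + 250 + 200 = 4300
step 3: join C via merge
    card(P join C) = 1000*40/(2*10) = 2000
    cost = 4300 + 1000*10 + 40*6 + 1000 + 40 = 15580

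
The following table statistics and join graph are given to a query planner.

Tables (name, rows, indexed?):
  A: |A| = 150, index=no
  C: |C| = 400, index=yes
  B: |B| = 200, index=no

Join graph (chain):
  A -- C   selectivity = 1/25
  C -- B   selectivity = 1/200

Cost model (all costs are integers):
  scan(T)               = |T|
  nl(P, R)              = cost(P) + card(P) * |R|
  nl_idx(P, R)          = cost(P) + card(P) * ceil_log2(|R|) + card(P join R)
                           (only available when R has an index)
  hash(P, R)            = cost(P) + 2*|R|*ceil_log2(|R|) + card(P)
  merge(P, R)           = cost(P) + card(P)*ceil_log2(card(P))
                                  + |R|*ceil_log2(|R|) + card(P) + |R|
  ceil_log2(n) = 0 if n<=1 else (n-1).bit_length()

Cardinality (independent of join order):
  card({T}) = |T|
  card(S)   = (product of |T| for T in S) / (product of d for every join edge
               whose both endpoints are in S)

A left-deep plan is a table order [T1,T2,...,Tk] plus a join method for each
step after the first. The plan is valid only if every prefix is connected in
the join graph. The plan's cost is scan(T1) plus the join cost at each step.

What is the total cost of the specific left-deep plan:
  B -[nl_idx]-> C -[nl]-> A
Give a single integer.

step 1: scan B: cost=200, card=200
step 2: join C via nl_idx
    card(P join C) = 200*400/(200) = 400
    cost = 200 + 200*9 + 400 = 2400
step 3: join A via nl
    card(P join A) = 400*150/(25) = 2400
    cost = 2400 + 400*150 = 62400

62400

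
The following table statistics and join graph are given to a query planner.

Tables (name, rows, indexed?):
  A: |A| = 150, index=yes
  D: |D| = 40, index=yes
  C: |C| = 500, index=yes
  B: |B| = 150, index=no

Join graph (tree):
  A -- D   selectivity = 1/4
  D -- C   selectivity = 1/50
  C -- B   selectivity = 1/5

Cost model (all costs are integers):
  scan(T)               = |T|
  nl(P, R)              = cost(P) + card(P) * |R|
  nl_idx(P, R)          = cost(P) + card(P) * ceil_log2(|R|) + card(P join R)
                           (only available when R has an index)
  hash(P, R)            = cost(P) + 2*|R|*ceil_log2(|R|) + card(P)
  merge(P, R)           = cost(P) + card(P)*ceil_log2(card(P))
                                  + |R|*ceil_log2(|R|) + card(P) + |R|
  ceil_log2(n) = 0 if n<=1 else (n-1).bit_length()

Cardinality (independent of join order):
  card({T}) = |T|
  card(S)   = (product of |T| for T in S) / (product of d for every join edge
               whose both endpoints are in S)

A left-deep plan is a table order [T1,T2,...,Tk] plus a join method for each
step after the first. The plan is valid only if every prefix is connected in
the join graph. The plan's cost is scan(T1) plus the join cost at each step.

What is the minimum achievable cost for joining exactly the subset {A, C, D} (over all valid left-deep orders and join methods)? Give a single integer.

3600

Selinger DP over subsets of {A,C,D}:
  {A}: scan cost=150, card=150
  {D}: scan cost=40, card=40
  {C}: scan cost=500, card=500
  {AD}: card=1500; try (D,hash)→780, (A,merge)→1670, (D,merge)→1780, (A,nl_idx)→1860, (A,hash)→2480, (D,nl_idx)→2550 …(+2); best=780 via (D,hash)
  {CD}: card=400; try (C,nl_idx)→800, (D,hash)→1480, (D,nl_idx)→3900, (C,merge)→5320, (D,merge)→5780, (C,hash)→9080 …(+2); best=800 via (C,nl_idx)
  {ACD}: card=15000; try (A,hash)→3600, (A,merge)→6150, (C,hash)→11280, (A,nl_idx)→19000, (C,merge)→23780, (C,nl_idx)→29280 …(+2); best=3600 via (A,hash)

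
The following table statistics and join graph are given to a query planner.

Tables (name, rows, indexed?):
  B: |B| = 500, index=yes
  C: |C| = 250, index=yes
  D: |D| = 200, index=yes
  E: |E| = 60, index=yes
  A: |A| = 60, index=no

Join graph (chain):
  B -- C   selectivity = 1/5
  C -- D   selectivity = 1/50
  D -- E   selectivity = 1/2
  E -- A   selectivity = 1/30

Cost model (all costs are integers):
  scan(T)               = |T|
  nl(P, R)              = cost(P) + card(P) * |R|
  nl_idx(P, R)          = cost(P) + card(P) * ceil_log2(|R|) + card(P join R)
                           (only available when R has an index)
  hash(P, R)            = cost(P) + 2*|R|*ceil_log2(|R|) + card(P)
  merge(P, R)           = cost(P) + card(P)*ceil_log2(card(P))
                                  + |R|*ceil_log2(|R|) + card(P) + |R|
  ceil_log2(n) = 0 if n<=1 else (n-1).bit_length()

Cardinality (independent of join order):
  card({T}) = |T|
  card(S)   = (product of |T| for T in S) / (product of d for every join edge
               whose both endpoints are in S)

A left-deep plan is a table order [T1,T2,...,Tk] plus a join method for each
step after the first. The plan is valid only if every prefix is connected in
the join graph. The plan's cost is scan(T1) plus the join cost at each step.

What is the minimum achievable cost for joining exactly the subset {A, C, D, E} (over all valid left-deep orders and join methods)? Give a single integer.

Selinger DP over subsets of {A,C,D,E}:
  {C}: scan cost=250, card=250
  {D}: scan cost=200, card=200
  {E}: scan cost=60, card=60
  {A}: scan cost=60, card=60
  {CD}: card=1000; try (C,nl_idx)→2800, (D,nl_idx)→3250, (D,hash)→3700, (C,merge)→4250, (D,merge)→4300, (C,hash)→4400 …(+2); best=2800 via (C,nl_idx)
  {DE}: card=6000; try (E,hash)→1120, (D,merge)→2280, (E,merge)→2420, (D,hash)→3320, (D,nl_idx)→6540, (E,nl_idx)→7400 …(+2); best=1120 via (E,hash)
  {AE}: card=120; try (E,nl_idx)→540, (E,hash)→840, (A,hash)→840, (E,merge)→900, (A,merge)→900, (E,nl)→3660 …(+1); best=540 via (E,nl_idx)
  {CDE}: card=30000; try (E,hash)→4520, (C,hash)→11120, (E,merge)→14220, (E,nl_idx)→38800, (E,nl)→62800, (C,nl_idx)→79120 …(+2); best=4520 via (E,hash)
  {ADE}: card=12000; try (D,merge)→3300, (D,hash)→3860, (A,hash)→7840, (D,nl_idx)→13500, (D,nl)→24540, (A,merge)→85540 …(+1); best=3300 via (D,merge)
  {ACDE}: card=60000; try (C,hash)→19300, (A,hash)→35240, (C,nl_idx)→159300, (C,merge)→185550, (A,merge)→484940, (A,nl)→1804520 …(+1); best=19300 via (C,hash)

19300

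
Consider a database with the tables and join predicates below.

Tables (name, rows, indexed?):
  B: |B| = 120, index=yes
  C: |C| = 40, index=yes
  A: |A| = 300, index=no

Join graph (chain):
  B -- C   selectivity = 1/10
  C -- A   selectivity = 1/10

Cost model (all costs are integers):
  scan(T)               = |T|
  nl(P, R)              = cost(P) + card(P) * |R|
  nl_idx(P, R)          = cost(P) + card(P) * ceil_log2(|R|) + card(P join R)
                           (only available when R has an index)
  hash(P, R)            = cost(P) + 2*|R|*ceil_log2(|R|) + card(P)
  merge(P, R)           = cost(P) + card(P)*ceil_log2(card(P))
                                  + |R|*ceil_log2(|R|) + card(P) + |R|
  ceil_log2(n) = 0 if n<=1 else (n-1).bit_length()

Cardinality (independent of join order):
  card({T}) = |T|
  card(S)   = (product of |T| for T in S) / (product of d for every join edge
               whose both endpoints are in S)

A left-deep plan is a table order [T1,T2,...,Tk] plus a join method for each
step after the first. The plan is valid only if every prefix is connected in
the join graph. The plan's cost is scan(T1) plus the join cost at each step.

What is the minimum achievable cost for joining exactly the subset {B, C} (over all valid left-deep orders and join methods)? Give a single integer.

720

Selinger DP over subsets of {B,C}:
  {B}: scan cost=120, card=120
  {C}: scan cost=40, card=40
  {BC}: card=480; try (C,hash)→720, (B,nl_idx)→800, (B,merge)→1280, (C,nl_idx)→1320, (C,merge)→1360, (B,hash)→1760 …(+2); best=720 via (C,hash)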